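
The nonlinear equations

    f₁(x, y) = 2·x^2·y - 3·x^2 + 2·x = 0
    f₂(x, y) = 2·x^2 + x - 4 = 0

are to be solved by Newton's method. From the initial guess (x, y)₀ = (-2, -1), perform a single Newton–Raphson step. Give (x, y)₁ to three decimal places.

(-1.714, 1.214)

At (-2, -1): F = (-24.000, 2.000).
Jacobian J = [[4·x·y - 6·x + 2, 2·x^2], [4·x + 1, 0]].
At the point, J = [[22.000, 8.000], [-7.000, 0.000]] (det J = 56.000).
Solving J·Δ = −F gives Δ = (0.286, 2.214).
Then the next iterate is (x, y)₁ = (-1.714, 1.214).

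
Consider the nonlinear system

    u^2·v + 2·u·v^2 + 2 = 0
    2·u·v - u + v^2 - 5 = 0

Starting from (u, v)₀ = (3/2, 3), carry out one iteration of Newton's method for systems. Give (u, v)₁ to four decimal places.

At (3/2, 3): F = (35.7500, 11.5000).
Jacobian J = [[2·u·v + 2·v^2, u^2 + 4·u·v], [2·v - 1, 2·u + 2·v]].
At the point, J = [[27.0000, 20.2500], [5.0000, 9.0000]] (det J = 141.7500).
Solving J·Δ = −F gives Δ = (-0.6270, -0.9295).
Then the next iterate is (u, v)₁ = (0.8730, 2.0705).

(0.8730, 2.0705)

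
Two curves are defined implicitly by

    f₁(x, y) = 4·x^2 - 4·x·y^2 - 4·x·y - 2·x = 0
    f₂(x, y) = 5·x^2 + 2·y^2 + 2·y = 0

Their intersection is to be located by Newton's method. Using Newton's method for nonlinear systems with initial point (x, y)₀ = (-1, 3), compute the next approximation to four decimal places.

(-1.1053, 0.8534)

At (-1, 3): F = (54.0000, 29.0000).
Jacobian J = [[8·x - 4·y^2 - 4·y - 2, -8·x·y - 4·x], [10·x, 4·y + 2]].
At the point, J = [[-58.0000, 28.0000], [-10.0000, 14.0000]] (det J = -532.0000).
Solving J·Δ = −F gives Δ = (-0.1053, -2.1466).
Then the next iterate is (x, y)₁ = (-1.1053, 0.8534).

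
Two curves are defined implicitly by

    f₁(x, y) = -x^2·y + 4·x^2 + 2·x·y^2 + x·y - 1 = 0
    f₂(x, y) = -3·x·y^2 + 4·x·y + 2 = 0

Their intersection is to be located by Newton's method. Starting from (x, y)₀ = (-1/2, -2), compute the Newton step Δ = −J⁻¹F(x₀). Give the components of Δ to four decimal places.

At (-1/2, -2): F = (-2.5000, 12.0000).
Jacobian J = [[-2·x·y + 8·x + 2·y^2 + y, -x^2 + 4·x·y + x], [-3·y^2 + 4·y, -6·x·y + 4·x]].
At the point, J = [[0.0000, 3.2500], [-20.0000, -8.0000]] (det J = 65.0000).
Solving J·Δ = −F gives Δ = (0.2923, 0.7692).

(0.2923, 0.7692)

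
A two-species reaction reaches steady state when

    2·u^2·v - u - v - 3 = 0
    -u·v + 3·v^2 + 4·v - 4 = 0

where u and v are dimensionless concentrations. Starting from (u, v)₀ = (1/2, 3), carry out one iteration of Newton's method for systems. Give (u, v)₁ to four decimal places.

At (1/2, 3): F = (-5.0000, 33.5000).
Jacobian J = [[4·u·v - 1, 2·u^2 - 1], [-v, -u + 6·v + 4]].
At the point, J = [[5.0000, -0.5000], [-3.0000, 21.5000]] (det J = 106.0000).
Solving J·Δ = −F gives Δ = (0.8561, -1.4387).
Then the next iterate is (u, v)₁ = (1.3561, 1.5613).

(1.3561, 1.5613)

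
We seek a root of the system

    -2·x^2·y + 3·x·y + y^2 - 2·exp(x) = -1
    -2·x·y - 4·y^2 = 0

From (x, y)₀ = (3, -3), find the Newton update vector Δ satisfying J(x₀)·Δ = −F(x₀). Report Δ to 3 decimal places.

At (3, -3): F = (-3.17107, -18.000).
Jacobian J = [[-4·x·y + 3·y - 2·exp(x), -2·x^2 + 3·x + 2·y], [-2·y, -2·x - 8·y]].
At the point, J = [[-13.17107, -15.000], [6.000, 18.000]] (det J = -147.07933).
Solving J·Δ = −F gives Δ = (-2.224, 1.741).

(-2.224, 1.741)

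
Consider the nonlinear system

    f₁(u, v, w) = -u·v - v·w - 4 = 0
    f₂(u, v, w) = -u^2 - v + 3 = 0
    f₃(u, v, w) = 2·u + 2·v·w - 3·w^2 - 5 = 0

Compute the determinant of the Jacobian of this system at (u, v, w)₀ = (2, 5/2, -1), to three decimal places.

-41.500

J = [[-v, -u - w, -v], [-2·u, -1, 0], [2, 2·w, 2·v - 6·w]].
At the point, J = [[-2.500, -1.000, -2.500], [-4.000, -1.000, 0.000], [2.000, -2.000, 11.000]].
det J = -41.500.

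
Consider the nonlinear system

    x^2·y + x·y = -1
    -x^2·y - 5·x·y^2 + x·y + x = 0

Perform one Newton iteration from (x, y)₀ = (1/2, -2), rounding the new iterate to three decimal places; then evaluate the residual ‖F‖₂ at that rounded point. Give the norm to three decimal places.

1.808

At (1/2, -2): F = (-0.500, -10.000).
Jacobian J = [[2·x·y + y, x^2 + x], [-2·x·y - 5·y^2 + y + 1, -x^2 - 10·x·y + x]].
At the point, J = [[-4.000, 0.750], [-19.000, 10.250]] (det J = -26.750).
Solving J·Δ = −F gives Δ = (0.089, 1.140).
Then the next iterate is (x, y)₁ = (0.589, -0.860).
Re-evaluating at (0.589, -0.860): F = (0.19511, -1.79731), so ‖F‖₂ = 1.808.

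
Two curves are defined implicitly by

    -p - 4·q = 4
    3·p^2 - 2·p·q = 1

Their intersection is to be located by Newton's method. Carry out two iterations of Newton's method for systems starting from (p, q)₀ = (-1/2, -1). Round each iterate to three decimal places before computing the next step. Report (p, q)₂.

(-1.008, -0.748)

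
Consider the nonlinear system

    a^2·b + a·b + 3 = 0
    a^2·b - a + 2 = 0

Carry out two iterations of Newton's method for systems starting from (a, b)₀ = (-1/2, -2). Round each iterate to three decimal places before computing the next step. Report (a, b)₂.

At (-1/2, -2): F = (3.500, 2.000).
Jacobian J = [[2·a·b + b, a^2 + a], [2·a·b - 1, a^2]].
At the point, J = [[0.000, -0.250], [1.000, 0.250]] (det J = 0.250).
Solving J·Δ = −F gives Δ = (-5.500, 14.000).
Then the next iterate is (a, b)₁ = (-6.000, 12.000).
Round to (-6.000, 12.000) and repeat: F = (363.000, 440.000), J = [[-132.000, 30.000], [-145.000, 36.000]].
Δ = (-0.328, -13.545), so (a, b)₂ = (-6.328, -1.545).

(-6.328, -1.545)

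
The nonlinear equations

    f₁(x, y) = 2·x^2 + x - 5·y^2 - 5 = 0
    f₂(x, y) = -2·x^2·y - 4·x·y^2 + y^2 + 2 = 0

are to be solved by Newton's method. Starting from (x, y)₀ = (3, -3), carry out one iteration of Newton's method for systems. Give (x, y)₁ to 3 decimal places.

At (3, -3): F = (-29.000, -43.000).
Jacobian J = [[4·x + 1, -10·y], [-4·x·y - 4·y^2, -2·x^2 - 8·x·y + 2·y]].
At the point, J = [[13.000, 30.000], [0.000, 48.000]] (det J = 624.000).
Solving J·Δ = −F gives Δ = (0.163, 0.896).
Then the next iterate is (x, y)₁ = (3.163, -2.104).

(3.163, -2.104)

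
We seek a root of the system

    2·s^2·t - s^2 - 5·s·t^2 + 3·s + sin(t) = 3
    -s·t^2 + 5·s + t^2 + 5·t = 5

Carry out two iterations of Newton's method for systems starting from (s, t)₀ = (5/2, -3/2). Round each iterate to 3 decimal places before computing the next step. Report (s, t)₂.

(1.396, -0.459)

At (5/2, -3/2): F = (-49.62249, -3.375).
Jacobian J = [[4·s·t - 2·s - 5·t^2 + 3, 2·s^2 - 10·s·t + cos(t)], [-t^2 + 5, -2·s·t + 2·t + 5]].
At the point, J = [[-28.250, 50.07074], [2.750, 9.500]] (det J = -406.06953).
Solving J·Δ = −F gives Δ = (-0.745, 0.571).
Then the next iterate is (s, t)₁ = (1.755, -0.929).
Round to (1.755, -0.929) and repeat: F = (-14.91192, -1.52160), J = [[-11.34679, 23.06264], [4.13696, 6.40279]].
Δ = (-0.359, 0.470), so (s, t)₂ = (1.396, -0.459).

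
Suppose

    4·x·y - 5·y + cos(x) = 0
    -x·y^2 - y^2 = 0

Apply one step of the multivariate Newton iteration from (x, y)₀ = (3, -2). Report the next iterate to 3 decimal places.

(1.750, -1.313)

At (3, -2): F = (-14.98999, -16.000).
Jacobian J = [[4·y - sin(x), 4·x - 5], [-y^2, -2·x·y - 2·y]].
At the point, J = [[-8.14112, 7.000], [-4.000, 16.000]] (det J = -102.25792).
Solving J·Δ = −F gives Δ = (-1.250, 0.687).
Then the next iterate is (x, y)₁ = (1.750, -1.313).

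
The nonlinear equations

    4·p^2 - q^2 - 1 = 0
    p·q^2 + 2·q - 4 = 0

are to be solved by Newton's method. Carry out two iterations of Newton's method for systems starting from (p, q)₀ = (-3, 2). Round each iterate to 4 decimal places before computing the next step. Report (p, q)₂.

(-0.7780, 0.2046)

At (-3, 2): F = (31.0000, -12.0000).
Jacobian J = [[8·p, -2·q], [q^2, 2·p·q + 2]].
At the point, J = [[-24.0000, -4.0000], [4.0000, -10.0000]] (det J = 256.0000).
Solving J·Δ = −F gives Δ = (1.3984, -0.6406).
Then the next iterate is (p, q)₁ = (-1.6016, 1.3594).
Round to (-1.6016, 1.3594) and repeat: F = (7.412522, -4.240906), J = [[-12.8128, -2.7188], [1.847968, -2.354430]].
Δ = (0.8236, -1.1548), so (p, q)₂ = (-0.7780, 0.2046).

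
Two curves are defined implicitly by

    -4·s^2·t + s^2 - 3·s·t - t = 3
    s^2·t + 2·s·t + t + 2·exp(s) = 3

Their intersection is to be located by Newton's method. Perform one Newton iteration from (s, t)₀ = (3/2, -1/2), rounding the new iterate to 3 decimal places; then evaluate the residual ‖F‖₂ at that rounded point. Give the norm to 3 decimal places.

1.473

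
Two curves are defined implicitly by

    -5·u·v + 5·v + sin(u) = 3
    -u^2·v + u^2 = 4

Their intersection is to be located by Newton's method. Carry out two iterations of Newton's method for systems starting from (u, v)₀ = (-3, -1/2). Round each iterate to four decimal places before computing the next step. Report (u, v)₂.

At (-3, -1/2): F = (-13.141120, 9.5000).
Jacobian J = [[-5·v + cos(u), -5·u + 5], [-2·u·v + 2·u, -u^2]].
At the point, J = [[1.510008, 20.0000], [-9.0000, -9.0000]] (det J = 166.409932).
Solving J·Δ = −F gives Δ = (0.4310, 0.6245).
Then the next iterate is (u, v)₁ = (-2.5690, 0.1245).
Round to (-2.5690, 0.1245) and repeat: F = (-1.320110, 1.778091), J = [[-1.462999, 17.8450], [-4.498319, -6.599761]].
Δ = (0.2560, 0.0950), so (u, v)₂ = (-2.3130, 0.2195).

(-2.3130, 0.2195)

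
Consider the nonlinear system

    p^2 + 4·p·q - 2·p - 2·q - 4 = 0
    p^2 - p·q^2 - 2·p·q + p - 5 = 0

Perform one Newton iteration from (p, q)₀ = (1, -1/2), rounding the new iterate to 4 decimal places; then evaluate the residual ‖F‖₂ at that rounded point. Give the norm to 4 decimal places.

86.2714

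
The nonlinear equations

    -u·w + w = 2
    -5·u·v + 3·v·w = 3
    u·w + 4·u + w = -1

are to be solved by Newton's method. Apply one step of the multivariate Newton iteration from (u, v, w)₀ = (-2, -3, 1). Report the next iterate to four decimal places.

(-0.3571, -1.5165, 1.2143)

At (-2, -3, 1): F = (1.0000, -42.0000, -8.0000).
Jacobian J = [[-w, 0, -u + 1], [-5·v, -5·u + 3·w, 3·v], [w + 4, 0, u + 1]].
At the point, J = [[-1.0000, 0.0000, 3.0000], [15.0000, 13.0000, -9.0000], [5.0000, 0.0000, -1.0000]] (det J = -182.0000).
Solving J·Δ = −F gives Δ = (1.6429, 1.4835, 0.2143).
Then the next iterate is (u, v, w)₁ = (-0.3571, -1.5165, 1.2143).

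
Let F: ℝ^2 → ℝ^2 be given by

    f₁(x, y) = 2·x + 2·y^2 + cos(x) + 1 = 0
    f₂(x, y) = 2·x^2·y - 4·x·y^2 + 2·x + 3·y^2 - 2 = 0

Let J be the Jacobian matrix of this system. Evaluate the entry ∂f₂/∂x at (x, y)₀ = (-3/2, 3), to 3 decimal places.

-52.000

∂f₂/∂x = 4·x·y - 4·y^2 + 2.
At (-3/2, 3) this is -52.000.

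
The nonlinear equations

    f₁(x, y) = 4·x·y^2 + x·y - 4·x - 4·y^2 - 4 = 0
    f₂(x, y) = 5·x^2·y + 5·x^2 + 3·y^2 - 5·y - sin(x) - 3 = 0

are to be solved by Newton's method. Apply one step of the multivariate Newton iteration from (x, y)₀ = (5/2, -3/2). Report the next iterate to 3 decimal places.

(1.257, -2.055)

At (5/2, -3/2): F = (-4.250, -4.97347).
Jacobian J = [[4·y^2 + y - 4, 8·x·y + x - 8·y], [10·x·y + 10·x - cos(x), 5·x^2 + 6·y - 5]].
At the point, J = [[3.500, -15.500], [-11.69886, 17.250]] (det J = -120.95727).
Solving J·Δ = −F gives Δ = (-1.243, -0.555).
Then the next iterate is (x, y)₁ = (1.257, -2.055).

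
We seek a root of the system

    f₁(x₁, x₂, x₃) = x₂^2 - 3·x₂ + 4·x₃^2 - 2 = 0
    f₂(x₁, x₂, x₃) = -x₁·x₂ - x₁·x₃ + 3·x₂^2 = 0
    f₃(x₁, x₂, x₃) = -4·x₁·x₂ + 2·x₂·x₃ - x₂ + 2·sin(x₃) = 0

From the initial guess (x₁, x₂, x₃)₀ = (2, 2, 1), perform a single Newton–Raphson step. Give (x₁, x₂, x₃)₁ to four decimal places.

(1.2332, 1.1902, 1.1012)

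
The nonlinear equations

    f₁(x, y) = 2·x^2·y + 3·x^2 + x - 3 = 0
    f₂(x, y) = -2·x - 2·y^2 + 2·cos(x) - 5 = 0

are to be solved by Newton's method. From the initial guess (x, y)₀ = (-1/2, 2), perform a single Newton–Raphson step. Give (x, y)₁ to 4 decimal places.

At (-1/2, 2): F = (-1.7500, -10.244835).
Jacobian J = [[4·x·y + 6·x + 1, 2·x^2], [-2·sin(x) - 2, -4·y]].
At the point, J = [[-6.0000, 0.5000], [-1.041149, -8.0000]] (det J = 48.520574).
Solving J·Δ = −F gives Δ = (-0.3941, -1.2293).
Then the next iterate is (x, y)₁ = (-0.8941, 0.7707).

(-0.8941, 0.7707)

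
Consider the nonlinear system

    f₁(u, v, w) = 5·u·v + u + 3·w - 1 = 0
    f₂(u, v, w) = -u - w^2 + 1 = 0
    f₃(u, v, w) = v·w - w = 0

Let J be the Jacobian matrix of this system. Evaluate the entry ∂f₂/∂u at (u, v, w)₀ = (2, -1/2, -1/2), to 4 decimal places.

-1.0000

∂f₂/∂u = -1.
At (2, -1/2, -1/2) this is -1.0000.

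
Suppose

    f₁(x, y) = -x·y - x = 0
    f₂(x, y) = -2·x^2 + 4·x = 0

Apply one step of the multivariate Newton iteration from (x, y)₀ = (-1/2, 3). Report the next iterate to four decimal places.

(-0.0833, 2.3333)

At (-1/2, 3): F = (2.0000, -2.5000).
Jacobian J = [[-y - 1, -x], [-4·x + 4, 0]].
At the point, J = [[-4.0000, 0.5000], [6.0000, 0.0000]] (det J = -3.0000).
Solving J·Δ = −F gives Δ = (0.4167, -0.6667).
Then the next iterate is (x, y)₁ = (-0.0833, 2.3333).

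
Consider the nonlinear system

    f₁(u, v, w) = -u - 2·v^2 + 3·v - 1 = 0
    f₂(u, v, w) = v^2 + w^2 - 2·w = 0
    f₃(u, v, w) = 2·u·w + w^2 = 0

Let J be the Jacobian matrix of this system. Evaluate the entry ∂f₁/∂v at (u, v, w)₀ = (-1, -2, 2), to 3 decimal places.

11.000

∂f₁/∂v = -4·v + 3.
At (-1, -2, 2) this is 11.000.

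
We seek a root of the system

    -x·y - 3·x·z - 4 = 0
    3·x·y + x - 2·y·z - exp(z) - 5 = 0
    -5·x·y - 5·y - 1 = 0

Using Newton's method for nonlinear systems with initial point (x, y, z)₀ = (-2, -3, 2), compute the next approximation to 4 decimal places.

At (-2, -3, 2): F = (2.0000, 15.610944, -16.0000).
Jacobian J = [[-y - 3·z, -x, -3·x], [3·y + 1, 3·x - 2·z, -2·y - exp(z)], [-5·y, -5·x - 5, 0]].
At the point, J = [[-3.0000, 2.0000, 6.0000], [-8.0000, -10.0000, -1.389056], [15.0000, 5.0000, 0.0000]] (det J = 597.492476).
Solving J·Δ = −F gives Δ = (0.7252, 1.0243, -0.3121).
Then the next iterate is (x, y, z)₁ = (-1.2748, -1.9757, 1.6879).

(-1.2748, -1.9757, 1.6879)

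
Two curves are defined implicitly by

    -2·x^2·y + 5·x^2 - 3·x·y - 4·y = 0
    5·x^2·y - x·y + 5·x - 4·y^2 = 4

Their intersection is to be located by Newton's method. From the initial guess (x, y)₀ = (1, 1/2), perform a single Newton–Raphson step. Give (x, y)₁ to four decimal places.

At (1, 1/2): F = (0.5000, 2.0000).
Jacobian J = [[-4·x·y + 10·x - 3·y, -2·x^2 - 3·x - 4], [10·x·y - y + 5, 5·x^2 - x - 8·y]].
At the point, J = [[6.5000, -9.0000], [9.5000, 0.0000]] (det J = 85.5000).
Solving J·Δ = −F gives Δ = (-0.2105, -0.0965).
Then the next iterate is (x, y)₁ = (0.7895, 0.4035).

(0.7895, 0.4035)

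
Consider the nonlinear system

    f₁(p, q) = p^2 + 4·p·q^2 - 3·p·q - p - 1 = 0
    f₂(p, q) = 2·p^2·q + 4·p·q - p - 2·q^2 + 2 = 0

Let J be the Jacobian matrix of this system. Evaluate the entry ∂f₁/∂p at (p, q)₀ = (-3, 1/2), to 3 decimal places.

-7.500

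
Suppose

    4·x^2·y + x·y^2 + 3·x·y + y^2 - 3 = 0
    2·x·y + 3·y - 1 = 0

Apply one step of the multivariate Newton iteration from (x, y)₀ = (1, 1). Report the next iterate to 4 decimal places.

(1.3684, 0.0526)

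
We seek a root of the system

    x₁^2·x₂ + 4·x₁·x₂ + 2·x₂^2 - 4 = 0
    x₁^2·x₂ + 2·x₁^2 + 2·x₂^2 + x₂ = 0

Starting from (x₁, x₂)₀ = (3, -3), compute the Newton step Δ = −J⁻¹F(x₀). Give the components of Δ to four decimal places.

At (3, -3): F = (-49.0000, 6.0000).
Jacobian J = [[2·x₁·x₂ + 4·x₂, x₁^2 + 4·x₁ + 4·x₂], [2·x₁·x₂ + 4·x₁, x₁^2 + 4·x₂ + 1]].
At the point, J = [[-30.0000, 9.0000], [-6.0000, -2.0000]] (det J = 114.0000).
Solving J·Δ = −F gives Δ = (-0.3860, 4.1579).

(-0.3860, 4.1579)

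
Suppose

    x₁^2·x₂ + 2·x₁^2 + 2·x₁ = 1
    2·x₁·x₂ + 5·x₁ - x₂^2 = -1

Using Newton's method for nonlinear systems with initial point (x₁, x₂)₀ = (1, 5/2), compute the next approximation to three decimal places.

(0.506, 2.436)

At (1, 5/2): F = (5.500, 4.750).
Jacobian J = [[2·x₁·x₂ + 4·x₁ + 2, x₁^2], [2·x₂ + 5, 2·x₁ - 2·x₂]].
At the point, J = [[11.000, 1.000], [10.000, -3.000]] (det J = -43.000).
Solving J·Δ = −F gives Δ = (-0.494, -0.064).
Then the next iterate is (x₁, x₂)₁ = (0.506, 2.436).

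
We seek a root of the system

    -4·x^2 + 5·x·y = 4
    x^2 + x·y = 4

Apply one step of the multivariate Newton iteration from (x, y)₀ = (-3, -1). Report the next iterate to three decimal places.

At (-3, -1): F = (-25.000, 8.000).
Jacobian J = [[-8·x + 5·y, 5·x], [2·x + y, x]].
At the point, J = [[19.000, -15.000], [-7.000, -3.000]] (det J = -162.000).
Solving J·Δ = −F gives Δ = (1.204, -0.142).
Then the next iterate is (x, y)₁ = (-1.796, -1.142).

(-1.796, -1.142)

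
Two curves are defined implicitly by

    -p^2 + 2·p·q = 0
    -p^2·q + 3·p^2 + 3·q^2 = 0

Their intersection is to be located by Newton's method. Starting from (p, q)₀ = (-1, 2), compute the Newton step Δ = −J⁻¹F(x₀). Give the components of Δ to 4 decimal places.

At (-1, 2): F = (-5.0000, 13.0000).
Jacobian J = [[-2·p + 2·q, 2·p], [-2·p·q + 6·p, -p^2 + 6·q]].
At the point, J = [[6.0000, -2.0000], [-2.0000, 11.0000]] (det J = 62.0000).
Solving J·Δ = −F gives Δ = (0.4677, -1.0968).

(0.4677, -1.0968)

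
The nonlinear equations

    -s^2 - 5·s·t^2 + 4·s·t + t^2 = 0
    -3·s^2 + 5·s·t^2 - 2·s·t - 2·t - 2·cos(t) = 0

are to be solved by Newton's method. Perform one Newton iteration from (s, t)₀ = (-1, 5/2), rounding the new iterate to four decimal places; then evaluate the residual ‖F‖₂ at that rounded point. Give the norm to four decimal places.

12.6265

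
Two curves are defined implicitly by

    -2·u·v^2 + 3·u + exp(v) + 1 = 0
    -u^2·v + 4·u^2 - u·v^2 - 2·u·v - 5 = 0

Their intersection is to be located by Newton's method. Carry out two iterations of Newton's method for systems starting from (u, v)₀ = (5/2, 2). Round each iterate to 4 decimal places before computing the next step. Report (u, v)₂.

At (5/2, 2): F = (-4.110944, -12.5000).
Jacobian J = [[-2·v^2 + 3, -4·u·v + exp(v)], [-2·u·v + 8·u - v^2 - 2·v, -u^2 - 2·u·v - 2·u]].
At the point, J = [[-5.0000, -12.610944], [2.0000, -21.2500]] (det J = 131.471888).
Solving J·Δ = −F gives Δ = (0.5346, -0.5379).
Then the next iterate is (u, v)₁ = (3.0346, 1.4621).
Round to (3.0346, 1.4621) and repeat: F = (1.444462, 3.010054), J = [[-1.275473, -13.432543], [10.341086, -24.151774]].
Δ = (-0.0327, 0.1106), so (u, v)₂ = (3.0019, 1.5727).

(3.0019, 1.5727)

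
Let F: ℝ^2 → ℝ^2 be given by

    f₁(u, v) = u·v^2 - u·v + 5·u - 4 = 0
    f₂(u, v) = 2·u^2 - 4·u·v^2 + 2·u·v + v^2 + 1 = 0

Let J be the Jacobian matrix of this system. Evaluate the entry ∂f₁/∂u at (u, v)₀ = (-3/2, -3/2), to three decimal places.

∂f₁/∂u = v^2 - v + 5.
At (-3/2, -3/2) this is 8.750.

8.750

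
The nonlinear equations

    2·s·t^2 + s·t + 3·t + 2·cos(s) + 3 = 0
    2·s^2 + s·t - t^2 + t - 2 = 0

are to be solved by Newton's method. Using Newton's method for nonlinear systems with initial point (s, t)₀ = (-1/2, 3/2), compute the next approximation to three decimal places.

At (-1/2, 3/2): F = (6.25517, -3.000).
Jacobian J = [[2·t^2 + t - 2·sin(s), 4·s·t + s + 3], [4·s + t, s - 2·t + 1]].
At the point, J = [[6.95885, -0.500], [-0.500, -2.500]] (det J = -17.64713).
Solving J·Δ = −F gives Δ = (-0.971, -1.006).
Then the next iterate is (s, t)₁ = (-1.471, 0.494).

(-1.471, 0.494)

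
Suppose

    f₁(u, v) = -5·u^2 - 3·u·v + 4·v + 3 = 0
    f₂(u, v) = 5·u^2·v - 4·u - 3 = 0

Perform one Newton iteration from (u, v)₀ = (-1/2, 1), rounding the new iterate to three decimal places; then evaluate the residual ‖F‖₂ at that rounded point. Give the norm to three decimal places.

At (-1/2, 1): F = (7.250, 0.250).
Jacobian J = [[-10·u - 3·v, -3·u + 4], [10·u·v - 4, 5·u^2]].
At the point, J = [[2.000, 5.500], [-9.000, 1.250]] (det J = 52.000).
Solving J·Δ = −F gives Δ = (-0.148, -1.264).
Then the next iterate is (u, v)₁ = (-0.648, -0.264).
Re-evaluating at (-0.648, -0.264): F = (-0.66874, -0.96227), so ‖F‖₂ = 1.172.

1.172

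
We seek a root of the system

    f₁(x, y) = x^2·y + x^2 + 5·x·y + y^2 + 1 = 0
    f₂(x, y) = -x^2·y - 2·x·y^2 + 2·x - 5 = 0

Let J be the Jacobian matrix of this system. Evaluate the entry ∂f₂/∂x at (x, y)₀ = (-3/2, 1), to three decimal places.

∂f₂/∂x = -2·x·y - 2·y^2 + 2.
At (-3/2, 1) this is 3.000.

3.000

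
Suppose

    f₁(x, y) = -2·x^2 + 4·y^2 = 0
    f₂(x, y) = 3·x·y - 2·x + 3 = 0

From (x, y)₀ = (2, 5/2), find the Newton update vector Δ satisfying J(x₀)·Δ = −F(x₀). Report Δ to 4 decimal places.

(-1.1266, -1.3006)

At (2, 5/2): F = (17.0000, 14.0000).
Jacobian J = [[-4·x, 8·y], [3·y - 2, 3·x]].
At the point, J = [[-8.0000, 20.0000], [5.5000, 6.0000]] (det J = -158.0000).
Solving J·Δ = −F gives Δ = (-1.1266, -1.3006).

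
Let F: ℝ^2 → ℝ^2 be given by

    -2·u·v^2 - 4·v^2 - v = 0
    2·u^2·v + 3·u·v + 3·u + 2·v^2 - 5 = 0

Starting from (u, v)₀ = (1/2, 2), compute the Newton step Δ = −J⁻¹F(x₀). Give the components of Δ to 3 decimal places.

(0.215, -1.130)

At (1/2, 2): F = (-22.000, 8.500).
Jacobian J = [[-2·v^2, -4·u·v - 8·v - 1], [4·u·v + 3·v + 3, 2·u^2 + 3·u + 4·v]].
At the point, J = [[-8.000, -21.000], [13.000, 10.000]] (det J = 193.000).
Solving J·Δ = −F gives Δ = (0.215, -1.130).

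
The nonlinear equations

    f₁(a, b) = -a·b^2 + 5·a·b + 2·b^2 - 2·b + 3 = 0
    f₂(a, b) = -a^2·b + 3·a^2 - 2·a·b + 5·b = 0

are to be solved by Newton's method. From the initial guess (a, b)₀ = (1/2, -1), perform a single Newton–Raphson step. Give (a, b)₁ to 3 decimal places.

At (1/2, -1): F = (4.000, -3.000).
Jacobian J = [[-b^2 + 5·b, -2·a·b + 5·a + 4·b - 2], [-2·a·b + 6·a - 2·b, -a^2 - 2·a + 5]].
At the point, J = [[-6.000, -2.500], [6.000, 3.750]] (det J = -7.500).
Solving J·Δ = −F gives Δ = (1.000, -0.800).
Then the next iterate is (a, b)₁ = (1.500, -1.800).

(1.500, -1.800)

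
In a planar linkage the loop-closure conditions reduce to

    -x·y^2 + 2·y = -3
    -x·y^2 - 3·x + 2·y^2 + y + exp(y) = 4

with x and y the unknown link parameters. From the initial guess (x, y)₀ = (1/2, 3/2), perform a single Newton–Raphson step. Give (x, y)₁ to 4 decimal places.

At (1/2, 3/2): F = (4.8750, 3.856689).
Jacobian J = [[-y^2, -2·x·y + 2], [-y^2 - 3, -2·x·y + 4·y + exp(y) + 1]].
At the point, J = [[-2.2500, 0.5000], [-5.2500, 9.981689]] (det J = -19.833800).
Solving J·Δ = −F gives Δ = (2.3562, 0.8529).
Then the next iterate is (x, y)₁ = (2.8562, 2.3529).

(2.8562, 2.3529)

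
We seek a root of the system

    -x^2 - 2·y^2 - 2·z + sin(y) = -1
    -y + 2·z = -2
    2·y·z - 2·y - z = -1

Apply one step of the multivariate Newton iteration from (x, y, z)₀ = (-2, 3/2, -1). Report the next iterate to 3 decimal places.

At (-2, 3/2, -1): F = (-4.50251, -1.500, -4.000).
Jacobian J = [[-2·x, -4·y + cos(y), -2], [0, -1, 2], [0, 2·z - 2, 2·y - 1]].
At the point, J = [[4.000, -5.92926, -2.000], [0.000, -1.000, 2.000], [0.000, -4.000, 2.000]] (det J = 24.000).
Solving J·Δ = −F gives Δ = (0.057, -0.833, 0.333).
Then the next iterate is (x, y, z)₁ = (-1.943, 0.667, -0.667).

(-1.943, 0.667, -0.667)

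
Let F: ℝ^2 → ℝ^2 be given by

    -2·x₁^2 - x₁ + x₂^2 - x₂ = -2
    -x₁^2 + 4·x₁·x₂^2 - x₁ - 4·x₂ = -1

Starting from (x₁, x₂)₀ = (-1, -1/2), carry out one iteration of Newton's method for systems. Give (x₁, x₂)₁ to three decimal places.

At (-1, -1/2): F = (1.750, 2.000).
Jacobian J = [[-4·x₁ - 1, 2·x₂ - 1], [-2·x₁ + 4·x₂^2 - 1, 8·x₁·x₂ - 4]].
At the point, J = [[3.000, -2.000], [2.000, 0.000]] (det J = 4.000).
Solving J·Δ = −F gives Δ = (-1.000, -0.625).
Then the next iterate is (x₁, x₂)₁ = (-2.000, -1.125).

(-2.000, -1.125)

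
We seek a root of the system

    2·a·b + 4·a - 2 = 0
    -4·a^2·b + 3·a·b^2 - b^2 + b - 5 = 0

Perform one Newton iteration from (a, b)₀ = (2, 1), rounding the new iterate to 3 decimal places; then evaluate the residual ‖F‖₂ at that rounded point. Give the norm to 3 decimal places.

At (2, 1): F = (10.000, -15.000).
Jacobian J = [[2·b + 4, 2·a], [-8·a·b + 3·b^2, -4·a^2 + 6·a·b - 2·b + 1]].
At the point, J = [[6.000, 4.000], [-13.000, -5.000]] (det J = 22.000).
Solving J·Δ = −F gives Δ = (-0.455, -1.818).
Then the next iterate is (a, b)₁ = (1.545, -0.818).
Re-evaluating at (1.545, -0.818): F = (1.65238, 4.42461), so ‖F‖₂ = 4.723.

4.723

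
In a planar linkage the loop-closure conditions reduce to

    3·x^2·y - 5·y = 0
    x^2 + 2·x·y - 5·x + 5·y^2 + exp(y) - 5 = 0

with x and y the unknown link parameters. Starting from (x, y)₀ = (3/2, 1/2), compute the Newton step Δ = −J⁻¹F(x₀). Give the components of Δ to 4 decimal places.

(-0.4136, 0.5636)

At (3/2, 1/2): F = (0.8750, -5.851279).
Jacobian J = [[6·x·y, 3·x^2 - 5], [2·x + 2·y - 5, 2·x + 10·y + exp(y)]].
At the point, J = [[4.5000, 1.7500], [-1.0000, 9.648721]] (det J = 45.169246).
Solving J·Δ = −F gives Δ = (-0.4136, 0.5636).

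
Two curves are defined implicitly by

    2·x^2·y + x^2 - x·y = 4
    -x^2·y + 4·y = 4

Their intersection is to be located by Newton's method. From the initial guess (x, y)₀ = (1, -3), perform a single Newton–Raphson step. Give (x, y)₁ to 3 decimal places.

At (1, -3): F = (-6.000, -13.000).
Jacobian J = [[4·x·y + 2·x - y, 2·x^2 - x], [-2·x·y, -x^2 + 4]].
At the point, J = [[-7.000, 1.000], [6.000, 3.000]] (det J = -27.000).
Solving J·Δ = −F gives Δ = (-0.185, 4.704).
Then the next iterate is (x, y)₁ = (0.815, 1.704).

(0.815, 1.704)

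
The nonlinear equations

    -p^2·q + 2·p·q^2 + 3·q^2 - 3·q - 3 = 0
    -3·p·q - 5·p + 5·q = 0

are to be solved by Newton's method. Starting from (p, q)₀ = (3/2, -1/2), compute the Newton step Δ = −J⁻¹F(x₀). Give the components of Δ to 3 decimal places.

(-2.257, -0.301)

At (3/2, -1/2): F = (1.125, -7.750).
Jacobian J = [[-2·p·q + 2·q^2, -p^2 + 4·p·q + 6·q - 3], [-3·q - 5, -3·p + 5]].
At the point, J = [[2.000, -11.250], [-3.500, 0.500]] (det J = -38.375).
Solving J·Δ = −F gives Δ = (-2.257, -0.301).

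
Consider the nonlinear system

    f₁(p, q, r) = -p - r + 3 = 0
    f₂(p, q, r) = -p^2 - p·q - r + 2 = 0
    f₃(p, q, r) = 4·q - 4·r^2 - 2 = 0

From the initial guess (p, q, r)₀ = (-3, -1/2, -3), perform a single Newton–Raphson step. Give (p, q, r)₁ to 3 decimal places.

(2.745, -10.029, 0.255)

At (-3, -1/2, -3): F = (9.000, -5.500, -40.000).
Jacobian J = [[-1, 0, -1], [-2·p - q, -p, -1], [0, 4, -8·r]].
At the point, J = [[-1.000, 0.000, -1.000], [6.500, 3.000, -1.000], [0.000, 4.000, 24.000]] (det J = -102.000).
Solving J·Δ = −F gives Δ = (5.745, -9.529, 3.255).
Then the next iterate is (p, q, r)₁ = (2.745, -10.029, 0.255).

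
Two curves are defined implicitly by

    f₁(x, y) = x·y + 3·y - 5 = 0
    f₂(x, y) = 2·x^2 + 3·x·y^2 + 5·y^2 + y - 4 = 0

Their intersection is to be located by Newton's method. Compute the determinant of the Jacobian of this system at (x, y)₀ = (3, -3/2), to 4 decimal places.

-51.0000

J = [[y, x + 3], [4·x + 3·y^2, 6·x·y + 10·y + 1]].
At the point, J = [[-1.5000, 6.0000], [18.7500, -41.0000]].
det J = -51.0000.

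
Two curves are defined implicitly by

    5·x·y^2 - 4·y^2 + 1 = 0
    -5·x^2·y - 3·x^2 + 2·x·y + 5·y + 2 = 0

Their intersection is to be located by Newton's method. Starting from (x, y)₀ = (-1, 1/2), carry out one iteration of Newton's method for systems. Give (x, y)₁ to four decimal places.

At (-1, 1/2): F = (-1.2500, -2.0000).
Jacobian J = [[5·y^2, 10·x·y - 8·y], [-10·x·y - 6·x + 2·y, -5·x^2 + 2·x + 5]].
At the point, J = [[1.2500, -9.0000], [12.0000, -2.0000]] (det J = 105.5000).
Solving J·Δ = −F gives Δ = (0.1469, -0.1185).
Then the next iterate is (x, y)₁ = (-0.8531, 0.3815).

(-0.8531, 0.3815)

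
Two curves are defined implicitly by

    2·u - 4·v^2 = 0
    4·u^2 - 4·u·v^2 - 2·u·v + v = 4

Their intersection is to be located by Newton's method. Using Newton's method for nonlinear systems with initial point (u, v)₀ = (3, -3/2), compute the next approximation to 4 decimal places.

At (3, -3/2): F = (-3.0000, 12.5000).
Jacobian J = [[2, -8·v], [8·u - 4·v^2 - 2·v, -8·u·v - 2·u + 1]].
At the point, J = [[2.0000, 12.0000], [18.0000, 31.0000]] (det J = -154.0000).
Solving J·Δ = −F gives Δ = (-1.5779, 0.5130).
Then the next iterate is (u, v)₁ = (1.4221, -0.9870).

(1.4221, -0.9870)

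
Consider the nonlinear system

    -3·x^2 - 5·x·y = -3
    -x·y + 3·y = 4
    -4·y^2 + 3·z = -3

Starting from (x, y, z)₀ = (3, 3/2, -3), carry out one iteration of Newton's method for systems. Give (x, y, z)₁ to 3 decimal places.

At (3, 3/2, -3): F = (-46.500, -4.000, -15.000).
Jacobian J = [[-6·x - 5·y, -5·x, 0], [-y, -x + 3, 0], [0, -8·y, 3]].
At the point, J = [[-25.500, -15.000, 0.000], [-1.500, 0.000, 0.000], [0.000, -12.000, 3.000]] (det J = -67.500).
Solving J·Δ = −F gives Δ = (-2.667, 1.433, 10.733).
Then the next iterate is (x, y, z)₁ = (0.333, 2.933, 7.733).

(0.333, 2.933, 7.733)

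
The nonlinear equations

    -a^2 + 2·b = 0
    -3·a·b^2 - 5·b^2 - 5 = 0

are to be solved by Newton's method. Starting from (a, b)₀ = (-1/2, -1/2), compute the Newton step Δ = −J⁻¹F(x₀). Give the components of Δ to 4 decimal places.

(-1.4750, 1.3625)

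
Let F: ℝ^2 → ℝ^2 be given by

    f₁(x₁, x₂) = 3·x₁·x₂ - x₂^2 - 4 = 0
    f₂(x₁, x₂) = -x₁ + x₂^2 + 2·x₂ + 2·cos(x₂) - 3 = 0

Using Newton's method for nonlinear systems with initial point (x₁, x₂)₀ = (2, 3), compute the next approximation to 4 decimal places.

At (2, 3): F = (5.0000, 8.020015).
Jacobian J = [[3·x₂, 3·x₁ - 2·x₂], [-1, 2·x₂ - 2·sin(x₂) + 2]].
At the point, J = [[9.0000, 0.0000], [-1.0000, 7.717760]] (det J = 69.459840).
Solving J·Δ = −F gives Δ = (-0.5556, -1.1111).
Then the next iterate is (x₁, x₂)₁ = (1.4444, 1.8889).

(1.4444, 1.8889)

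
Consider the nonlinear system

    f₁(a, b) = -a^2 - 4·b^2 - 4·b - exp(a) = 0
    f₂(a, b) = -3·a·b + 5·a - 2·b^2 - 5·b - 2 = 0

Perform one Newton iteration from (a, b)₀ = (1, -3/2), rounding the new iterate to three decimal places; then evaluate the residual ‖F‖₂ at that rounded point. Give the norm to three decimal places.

At (1, -3/2): F = (-6.71828, 10.500).
Jacobian J = [[-2·a - exp(a), -8·b - 4], [-3·b + 5, -3·a - 4·b - 5]].
At the point, J = [[-4.71828, 8.000], [9.500, -2.000]] (det J = -66.56344).
Solving J·Δ = −F gives Δ = (-1.060, 0.215).
Then the next iterate is (a, b)₁ = (-0.060, -1.285).
Re-evaluating at (-0.060, -1.285): F = (-2.41026, 0.59125), so ‖F‖₂ = 2.482.

2.482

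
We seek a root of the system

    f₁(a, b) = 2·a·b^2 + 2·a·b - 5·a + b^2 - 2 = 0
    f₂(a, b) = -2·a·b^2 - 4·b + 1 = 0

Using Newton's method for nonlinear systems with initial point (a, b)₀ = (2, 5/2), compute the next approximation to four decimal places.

(-2.5440, 3.4500)

At (2, 5/2): F = (29.2500, -34.0000).
Jacobian J = [[2·b^2 + 2·b - 5, 4·a·b + 2·a + 2·b], [-2·b^2, -4·a·b - 4]].
At the point, J = [[12.5000, 29.0000], [-12.5000, -24.0000]] (det J = 62.5000).
Solving J·Δ = −F gives Δ = (-4.5440, 0.9500).
Then the next iterate is (a, b)₁ = (-2.5440, 3.4500).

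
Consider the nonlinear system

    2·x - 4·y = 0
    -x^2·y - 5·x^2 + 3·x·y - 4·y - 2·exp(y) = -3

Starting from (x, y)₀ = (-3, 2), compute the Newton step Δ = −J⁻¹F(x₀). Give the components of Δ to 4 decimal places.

At (-3, 2): F = (-14.0000, -100.778112).
Jacobian J = [[2, -4], [-2·x·y - 10·x + 3·y, -x^2 + 3·x - 2·exp(y) - 4]].
At the point, J = [[2.0000, -4.0000], [48.0000, -36.778112]] (det J = 118.443776).
Solving J·Δ = −F gives Δ = (-0.9437, -3.9719).

(-0.9437, -3.9719)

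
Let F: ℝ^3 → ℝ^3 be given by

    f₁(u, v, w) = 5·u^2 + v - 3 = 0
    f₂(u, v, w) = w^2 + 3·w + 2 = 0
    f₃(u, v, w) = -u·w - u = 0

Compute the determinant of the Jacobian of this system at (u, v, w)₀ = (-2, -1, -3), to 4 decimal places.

J = [[10·u, 1, 0], [0, 0, 2·w + 3], [-w - 1, 0, -u]].
At the point, J = [[-20.0000, 1.0000, 0.0000], [0.0000, 0.0000, -3.0000], [2.0000, 0.0000, 2.0000]].
det J = -6.0000.

-6.0000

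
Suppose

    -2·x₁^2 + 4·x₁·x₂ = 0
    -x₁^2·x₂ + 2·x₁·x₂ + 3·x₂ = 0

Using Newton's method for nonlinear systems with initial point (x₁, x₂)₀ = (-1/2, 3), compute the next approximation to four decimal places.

At (-1/2, 3): F = (-6.5000, 5.2500).
Jacobian J = [[-4·x₁ + 4·x₂, 4·x₁], [-2·x₁·x₂ + 2·x₂, -x₁^2 + 2·x₁ + 3]].
At the point, J = [[14.0000, -2.0000], [9.0000, 1.7500]] (det J = 42.5000).
Solving J·Δ = −F gives Δ = (0.0206, -3.1059).
Then the next iterate is (x₁, x₂)₁ = (-0.4794, -0.1059).

(-0.4794, -0.1059)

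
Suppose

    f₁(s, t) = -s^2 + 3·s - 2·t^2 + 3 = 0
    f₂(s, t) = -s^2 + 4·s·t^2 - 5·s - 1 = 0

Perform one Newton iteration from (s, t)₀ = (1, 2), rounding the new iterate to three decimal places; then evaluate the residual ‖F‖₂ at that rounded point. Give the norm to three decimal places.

2.235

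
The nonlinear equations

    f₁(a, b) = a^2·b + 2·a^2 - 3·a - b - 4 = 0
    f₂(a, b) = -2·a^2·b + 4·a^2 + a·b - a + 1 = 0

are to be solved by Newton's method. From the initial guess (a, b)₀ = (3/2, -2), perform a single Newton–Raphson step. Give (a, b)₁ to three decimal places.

(1.580, 3.391)

At (3/2, -2): F = (-6.500, 14.500).
Jacobian J = [[2·a·b + 4·a - 3, a^2 - 1], [-4·a·b + 8·a + b - 1, -2·a^2 + a]].
At the point, J = [[-3.000, 1.250], [21.000, -3.000]] (det J = -17.250).
Solving J·Δ = −F gives Δ = (0.080, 5.391).
Then the next iterate is (a, b)₁ = (1.580, 3.391).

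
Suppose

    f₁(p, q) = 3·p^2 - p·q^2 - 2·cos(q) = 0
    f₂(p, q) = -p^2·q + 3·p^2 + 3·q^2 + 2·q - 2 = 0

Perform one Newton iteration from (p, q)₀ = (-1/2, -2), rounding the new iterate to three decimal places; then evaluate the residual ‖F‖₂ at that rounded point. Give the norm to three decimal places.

At (-1/2, -2): F = (3.58229, 7.250).
Jacobian J = [[6·p - q^2, -2·p·q + 2·sin(q)], [-2·p·q + 6·p, -p^2 + 6·q + 2]].
At the point, J = [[-7.000, -3.81859], [-5.000, -10.250]] (det J = 52.65703).
Solving J·Δ = −F gives Δ = (0.172, 0.624).
Then the next iterate is (p, q)₁ = (-0.328, -1.376).
Re-evaluating at (-0.328, -1.376): F = (0.55665, 1.39892), so ‖F‖₂ = 1.506.

1.506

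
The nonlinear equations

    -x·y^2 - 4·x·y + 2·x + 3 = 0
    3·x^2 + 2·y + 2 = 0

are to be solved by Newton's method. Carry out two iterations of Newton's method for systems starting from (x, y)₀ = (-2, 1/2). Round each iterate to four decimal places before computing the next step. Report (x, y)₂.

(-0.2330, -0.5937)

At (-2, 1/2): F = (3.5000, 15.0000).
Jacobian J = [[-y^2 - 4·y + 2, -2·x·y - 4·x], [6·x, 2]].
At the point, J = [[-0.2500, 10.0000], [-12.0000, 2.0000]] (det J = 119.5000).
Solving J·Δ = −F gives Δ = (1.1967, -0.3201).
Then the next iterate is (x, y)₁ = (-0.8033, 0.1799).
Round to (-0.8033, 0.1799) and repeat: F = (1.997453, 4.295673), J = [[1.248036, 3.502227], [-4.8198, 2.0000]].
Δ = (0.5703, -0.7736), so (x, y)₂ = (-0.2330, -0.5937).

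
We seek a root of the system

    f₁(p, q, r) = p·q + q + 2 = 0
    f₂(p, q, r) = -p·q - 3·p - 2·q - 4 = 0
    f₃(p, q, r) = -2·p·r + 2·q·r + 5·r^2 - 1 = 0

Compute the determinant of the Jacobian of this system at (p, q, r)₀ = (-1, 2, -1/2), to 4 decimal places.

-2.0000

J = [[q, p + 1, 0], [-q - 3, -p - 2, 0], [-2·r, 2·r, -2·p + 2·q + 10·r]].
At the point, J = [[2.0000, 0.0000, 0.0000], [-5.0000, -1.0000, 0.0000], [1.0000, -1.0000, 1.0000]].
det J = -2.0000.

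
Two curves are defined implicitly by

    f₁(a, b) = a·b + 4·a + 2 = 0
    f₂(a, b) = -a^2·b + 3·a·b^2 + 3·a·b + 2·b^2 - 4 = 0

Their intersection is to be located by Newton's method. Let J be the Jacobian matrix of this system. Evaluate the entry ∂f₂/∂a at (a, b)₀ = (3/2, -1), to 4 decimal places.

3.0000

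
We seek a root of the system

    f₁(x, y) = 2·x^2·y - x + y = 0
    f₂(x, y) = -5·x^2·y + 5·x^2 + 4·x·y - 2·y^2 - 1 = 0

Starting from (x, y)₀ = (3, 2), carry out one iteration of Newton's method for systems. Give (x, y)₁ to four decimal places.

(1.3524, 2.1524)

At (3, 2): F = (35.0000, -30.0000).
Jacobian J = [[4·x·y - 1, 2·x^2 + 1], [-10·x·y + 10·x + 4·y, -5·x^2 + 4·x - 4·y]].
At the point, J = [[23.0000, 19.0000], [-22.0000, -41.0000]] (det J = -525.0000).
Solving J·Δ = −F gives Δ = (-1.6476, 0.1524).
Then the next iterate is (x, y)₁ = (1.3524, 2.1524).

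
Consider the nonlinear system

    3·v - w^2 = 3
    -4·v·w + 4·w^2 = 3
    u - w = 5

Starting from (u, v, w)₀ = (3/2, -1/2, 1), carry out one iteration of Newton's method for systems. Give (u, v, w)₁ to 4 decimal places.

(6.5909, 1.7273, 1.5909)

At (3/2, -1/2, 1): F = (-5.5000, 3.0000, -4.5000).
Jacobian J = [[0, 3, -2·w], [0, -4·w, -4·v + 8·w], [1, 0, -1]].
At the point, J = [[0.0000, 3.0000, -2.0000], [0.0000, -4.0000, 10.0000], [1.0000, 0.0000, -1.0000]] (det J = 22.0000).
Solving J·Δ = −F gives Δ = (5.0909, 2.2273, 0.5909).
Then the next iterate is (u, v, w)₁ = (6.5909, 1.7273, 1.5909).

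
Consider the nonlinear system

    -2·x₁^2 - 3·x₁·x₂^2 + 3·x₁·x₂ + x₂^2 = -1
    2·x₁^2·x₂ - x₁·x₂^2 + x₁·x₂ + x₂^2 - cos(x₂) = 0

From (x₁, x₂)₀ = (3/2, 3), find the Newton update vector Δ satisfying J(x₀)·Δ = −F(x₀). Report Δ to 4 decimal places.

At (3/2, 3): F = (-21.5000, 14.489992).
Jacobian J = [[-4·x₁ - 3·x₂^2 + 3·x₂, -6·x₁·x₂ + 3·x₁ + 2·x₂], [4·x₁·x₂ - x₂^2 + x₂, 2·x₁^2 - 2·x₁·x₂ + x₁ + 2·x₂ + sin(x₂)]].
At the point, J = [[-24.0000, -16.5000], [12.0000, 3.141120]] (det J = 122.613120).
Solving J·Δ = −F gives Δ = (-1.3991, 0.7321).

(-1.3991, 0.7321)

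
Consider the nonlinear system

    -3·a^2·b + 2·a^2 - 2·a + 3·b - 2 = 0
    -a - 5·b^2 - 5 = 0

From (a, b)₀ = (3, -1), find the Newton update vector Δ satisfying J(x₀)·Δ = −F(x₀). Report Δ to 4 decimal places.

(-0.1094, 1.2891)

At (3, -1): F = (34.0000, -13.0000).
Jacobian J = [[-6·a·b + 4·a - 2, -3·a^2 + 3], [-1, -10·b]].
At the point, J = [[28.0000, -24.0000], [-1.0000, 10.0000]] (det J = 256.0000).
Solving J·Δ = −F gives Δ = (-0.1094, 1.2891).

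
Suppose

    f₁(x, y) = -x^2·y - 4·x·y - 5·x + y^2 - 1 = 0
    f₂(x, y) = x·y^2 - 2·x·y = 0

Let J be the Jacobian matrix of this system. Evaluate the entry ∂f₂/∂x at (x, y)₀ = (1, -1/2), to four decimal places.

∂f₂/∂x = y^2 - 2·y.
At (1, -1/2) this is 1.2500.

1.2500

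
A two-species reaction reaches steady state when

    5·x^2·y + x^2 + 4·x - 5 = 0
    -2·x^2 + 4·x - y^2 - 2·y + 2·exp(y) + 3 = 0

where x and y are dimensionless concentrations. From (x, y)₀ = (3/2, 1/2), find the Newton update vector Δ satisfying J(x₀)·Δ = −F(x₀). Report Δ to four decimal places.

(2.6487, -4.2027)

At (3/2, 1/2): F = (8.8750, 6.547443).
Jacobian J = [[10·x·y + 2·x + 4, 5·x^2], [-4·x + 4, -2·y + 2·exp(y) - 2]].
At the point, J = [[14.5000, 11.2500], [-2.0000, 0.297443]] (det J = 26.812917).
Solving J·Δ = −F gives Δ = (2.6487, -4.2027).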